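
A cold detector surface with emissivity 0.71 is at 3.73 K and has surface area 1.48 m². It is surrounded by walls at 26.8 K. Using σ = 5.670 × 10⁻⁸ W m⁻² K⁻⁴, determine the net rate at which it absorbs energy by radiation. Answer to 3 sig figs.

Area A = 1.48 m².
Net radiated power P_net = εσA(T⁴ − T₀⁴) = 0.71×5.670×10⁻⁸×1.48×(3.73⁴ − 26.8⁴).
T⁴ − T₀⁴ = 193.569 − 5.15869×10⁵ = -5.15675×10⁵ K⁴, so P_net = -0.0307 W — negative, meaning a net gain of 0.0307 W.

Net gain ≈ 0.0307 W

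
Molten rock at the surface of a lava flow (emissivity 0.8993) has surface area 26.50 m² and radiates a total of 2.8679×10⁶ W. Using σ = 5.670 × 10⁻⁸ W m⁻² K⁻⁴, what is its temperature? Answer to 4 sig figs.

Area A = 26.50 m².
P = εσAT⁴ ⇒ T = (P/(εσA))^(1/4) = (2.8679×10⁶/(0.8993×5.670×10⁻⁸×26.50))^(1/4) = 1207 K.

T ≈ 1207 K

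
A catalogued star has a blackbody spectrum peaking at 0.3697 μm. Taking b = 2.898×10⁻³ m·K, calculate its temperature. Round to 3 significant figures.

T ≈ 7.84×10³ K

Wien's law gives T = b/λ_max = (2.898×10⁻³ m·K)/(3.697×10⁻⁷ m) = 7.84×10³ K.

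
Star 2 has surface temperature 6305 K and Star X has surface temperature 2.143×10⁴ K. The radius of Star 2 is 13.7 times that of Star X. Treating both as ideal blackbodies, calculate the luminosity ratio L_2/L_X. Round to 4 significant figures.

L_2/L_X ≈ 1.406

L ∝ R²T⁴, so L_2/L_X = (R_2/R_X)²(T_2/T_X)⁴ = (13.7)² × (6305/2.143×10⁴)⁴ = 187.69 × 7.49293×10⁻³ = 1.406.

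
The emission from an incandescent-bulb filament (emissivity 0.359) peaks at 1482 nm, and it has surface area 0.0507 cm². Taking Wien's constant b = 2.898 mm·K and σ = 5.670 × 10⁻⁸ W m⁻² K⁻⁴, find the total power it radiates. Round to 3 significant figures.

P ≈ 1.51 W

Wien's law: T = b/λ_max = 2.898×10⁻³/1.482×10⁻⁶ = 1955.47 K.
Area A = 0.0507 cm² = 5.07×10⁻⁶ m².
Then P = εσAT⁴ = 0.359×5.670×10⁻⁸×5.07×10⁻⁶×(1955.47)⁴ = 1.51 W.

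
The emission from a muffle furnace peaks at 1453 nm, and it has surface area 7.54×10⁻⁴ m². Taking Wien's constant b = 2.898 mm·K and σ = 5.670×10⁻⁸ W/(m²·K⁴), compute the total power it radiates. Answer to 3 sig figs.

Wien's law: T = b/λ_max = 2.898×10⁻³/1.453×10⁻⁶ = 1994.49 K.
Area A = 7.54×10⁻⁴ m².
Then P = σAT⁴ = 5.670×10⁻⁸×7.54×10⁻⁴×(1994.49)⁴ = 677 W.

P ≈ 677 W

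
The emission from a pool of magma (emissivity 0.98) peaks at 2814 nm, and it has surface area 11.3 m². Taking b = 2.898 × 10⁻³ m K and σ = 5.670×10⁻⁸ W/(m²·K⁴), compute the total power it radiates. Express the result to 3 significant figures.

P ≈ 7.06×10⁵ W

Wien's law: T = b/λ_max = 2.898×10⁻³/2.814×10⁻⁶ = 1029.85 K.
Area A = 11.3 m².
Then P = εσAT⁴ = 0.98×5.670×10⁻⁸×11.3×(1029.85)⁴ = 7.06×10⁵ W.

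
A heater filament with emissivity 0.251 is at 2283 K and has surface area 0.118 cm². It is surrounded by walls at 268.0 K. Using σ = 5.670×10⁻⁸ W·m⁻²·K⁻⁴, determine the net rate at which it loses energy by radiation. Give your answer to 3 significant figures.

Area A = 0.118 cm² = 1.18×10⁻⁵ m².
Net radiated power P_net = εσA(T⁴ − T₀⁴) = 0.251×5.670×10⁻⁸×1.18×10⁻⁵×(2283⁴ − 268.0⁴).
T⁴ − T₀⁴ = 2.71659×10¹³ − 5.15869×10⁹ = 2.71607×10¹³ K⁴, so P_net = 4.56 W.

Net loss ≈ 4.56 W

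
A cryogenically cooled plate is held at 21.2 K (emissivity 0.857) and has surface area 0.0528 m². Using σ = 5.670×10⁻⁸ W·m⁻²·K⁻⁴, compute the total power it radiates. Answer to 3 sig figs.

P ≈ 5.18×10⁻⁴ W

Area A = 0.0528 m².
P = εσAT⁴ = 0.857 × 5.670×10⁻⁸ × 0.0528 × (21.2)⁴ = 5.18×10⁻⁴ W.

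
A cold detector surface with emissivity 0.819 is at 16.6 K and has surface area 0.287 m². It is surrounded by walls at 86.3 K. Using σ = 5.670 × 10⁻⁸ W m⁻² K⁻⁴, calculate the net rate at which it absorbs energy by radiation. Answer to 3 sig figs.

Net gain ≈ 0.738 W

Area A = 0.287 m².
Net radiated power P_net = εσA(T⁴ − T₀⁴) = 0.819×5.670×10⁻⁸×0.287×(16.6⁴ − 86.3⁴).
T⁴ − T₀⁴ = 75933.3 − 5.54681×10⁷ = -5.53922×10⁷ K⁴, so P_net = -0.738 W — negative, meaning a net gain of 0.738 W.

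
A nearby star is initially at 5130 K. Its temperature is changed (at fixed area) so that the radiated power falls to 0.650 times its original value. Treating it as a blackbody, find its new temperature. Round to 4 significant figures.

T₂ ≈ 4606 K

P ∝ T⁴, so T₂/T₁ = (P₂/P₁)^(1/4) = (0.650)^(1/4) = 0.897901.
T₂ = 5130 × 0.897901 = 4606 K.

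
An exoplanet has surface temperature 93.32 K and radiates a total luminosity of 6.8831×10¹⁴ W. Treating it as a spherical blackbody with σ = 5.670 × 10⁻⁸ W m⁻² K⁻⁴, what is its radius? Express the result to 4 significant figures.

R ≈ 3.569×10⁶ m

L = 4πR²σT⁴ ⇒ R = √(L/(4πσT⁴)).
σT⁴ = 4.30013 W/m², so R = √(6.8831×10¹⁴/(4π×4.30013)) = 3.569×10⁶ m.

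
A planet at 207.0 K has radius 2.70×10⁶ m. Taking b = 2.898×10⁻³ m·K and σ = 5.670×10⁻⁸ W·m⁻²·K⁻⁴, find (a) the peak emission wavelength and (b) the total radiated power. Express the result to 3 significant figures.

λ_max ≈ 14.0 μm; P ≈ 9.54×10¹⁵ W

(a) λ_max = b/T = 2.898×10⁻³/207.0 = 1.400×10⁻⁵ m = 14.0 μm.
Surface area A = 4πR² = 4π(2.70×10⁶ m)² = 9.16088×10¹³ m².
(b) P = σAT⁴ = 5.670×10⁻⁸×9.16088×10¹³×(207.0)⁴ = 9.54×10¹⁵ W.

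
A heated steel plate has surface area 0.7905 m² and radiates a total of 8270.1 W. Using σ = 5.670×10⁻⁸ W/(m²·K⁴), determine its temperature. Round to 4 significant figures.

T ≈ 655.4 K

Area A = 0.7905 m².
P = σAT⁴ ⇒ T = (P/(σA))^(1/4) = (8270.1/(5.670×10⁻⁸×0.7905))^(1/4) = 655.4 K.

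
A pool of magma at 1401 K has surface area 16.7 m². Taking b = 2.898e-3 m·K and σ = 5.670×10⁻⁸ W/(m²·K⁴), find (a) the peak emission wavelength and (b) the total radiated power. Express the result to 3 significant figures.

λ_max ≈ 2.07×10³ nm; P ≈ 3.65×10⁶ W

(a) λ_max = b/T = 2.898×10⁻³/1401 = 2.069×10⁻⁶ m = 2.07×10³ nm.
Area A = 16.7 m².
(b) P = σAT⁴ = 5.670×10⁻⁸×16.7×(1401)⁴ = 3.65×10⁶ W.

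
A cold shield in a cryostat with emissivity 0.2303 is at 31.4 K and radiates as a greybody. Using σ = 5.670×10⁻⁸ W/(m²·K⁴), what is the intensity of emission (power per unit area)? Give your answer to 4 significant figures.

Stefan–Boltzmann: I = εσT⁴ = 0.2303 × 5.670×10⁻⁸ × (31.4)⁴ = 0.01269 W/m².

I ≈ 0.01269 W/m²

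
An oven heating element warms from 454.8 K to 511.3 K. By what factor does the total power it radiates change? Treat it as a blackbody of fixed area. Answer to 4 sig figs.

P₂/P₁ ≈ 1.597

P ∝ T⁴, so P₂/P₁ = (T₂/T₁)⁴ = (511.3/454.8)⁴ = (1.12423)⁴ = 1.597.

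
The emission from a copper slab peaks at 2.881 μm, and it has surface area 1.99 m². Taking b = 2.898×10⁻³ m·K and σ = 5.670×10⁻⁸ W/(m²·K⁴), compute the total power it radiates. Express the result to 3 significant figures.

Wien's law: T = b/λ_max = 2.898×10⁻³/2.881×10⁻⁶ = 1005.90 K.
Area A = 1.99 m².
Then P = σAT⁴ = 5.670×10⁻⁸×1.99×(1005.90)⁴ = 1.16×10⁵ W.

P ≈ 1.16×10⁵ W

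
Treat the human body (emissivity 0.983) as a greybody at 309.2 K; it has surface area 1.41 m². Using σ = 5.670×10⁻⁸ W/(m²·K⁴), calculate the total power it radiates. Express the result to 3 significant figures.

P ≈ 718 W

Area A = 1.41 m².
P = εσAT⁴ = 0.983 × 5.670×10⁻⁸ × 1.41 × (309.2)⁴ = 718 W.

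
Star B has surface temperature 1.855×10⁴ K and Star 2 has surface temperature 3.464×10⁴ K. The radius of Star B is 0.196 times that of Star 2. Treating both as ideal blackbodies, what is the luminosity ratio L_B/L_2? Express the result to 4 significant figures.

L_B/L_2 ≈ 3.159×10⁻³

L ∝ R²T⁴, so L_B/L_2 = (R_B/R_2)²(T_B/T_2)⁴ = (0.196)² × (1.855×10⁴/3.464×10⁴)⁴ = 0.038416 × 0.0822364 = 3.159×10⁻³.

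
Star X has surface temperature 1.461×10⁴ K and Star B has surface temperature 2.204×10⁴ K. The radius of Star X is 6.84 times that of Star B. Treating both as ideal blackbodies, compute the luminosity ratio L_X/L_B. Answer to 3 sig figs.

L_X/L_B ≈ 9.03

L ∝ R²T⁴, so L_X/L_B = (R_X/R_B)²(T_X/T_B)⁴ = (6.84)² × (1.461×10⁴/2.204×10⁴)⁴ = 46.7856 × 0.193088 = 9.03.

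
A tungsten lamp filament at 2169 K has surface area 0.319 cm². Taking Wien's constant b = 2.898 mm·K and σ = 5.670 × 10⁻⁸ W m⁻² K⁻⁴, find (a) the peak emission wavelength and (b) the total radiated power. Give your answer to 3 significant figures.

(a) λ_max = b/T = 2.898×10⁻³/2169 = 1.336×10⁻⁶ m = 1.34 μm.
Area A = 0.319 cm² = 3.19×10⁻⁵ m².
(b) P = σAT⁴ = 5.670×10⁻⁸×3.19×10⁻⁵×(2169)⁴ = 40.0 W.

λ_max ≈ 1.34 μm; P ≈ 40.0 W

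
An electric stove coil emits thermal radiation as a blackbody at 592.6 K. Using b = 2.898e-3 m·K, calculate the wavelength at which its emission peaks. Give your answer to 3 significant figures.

λ_max ≈ 4.89 μm

Wien's displacement law: λ_max = b/T = (2.898×10⁻³ m·K)/(592.6 K) = 4.890×10⁻⁶ m.
That is 4.89 μm, in the infrared range.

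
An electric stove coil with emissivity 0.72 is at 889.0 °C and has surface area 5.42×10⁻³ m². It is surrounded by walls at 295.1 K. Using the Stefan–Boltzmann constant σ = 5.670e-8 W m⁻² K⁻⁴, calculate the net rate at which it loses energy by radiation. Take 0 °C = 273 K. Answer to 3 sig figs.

Net loss ≈ 402 W

T = 889.0 °C + 273 = 1162.0 K.
Area A = 5.42×10⁻³ m².
Net radiated power P_net = εσA(T⁴ − T₀⁴) = 0.72×5.670×10⁻⁸×5.42×10⁻³×(1162.0⁴ − 295.1⁴).
T⁴ − T₀⁴ = 1.82316×10¹² − 7.58362×10⁹ = 1.81558×10¹² K⁴, so P_net = 402 W.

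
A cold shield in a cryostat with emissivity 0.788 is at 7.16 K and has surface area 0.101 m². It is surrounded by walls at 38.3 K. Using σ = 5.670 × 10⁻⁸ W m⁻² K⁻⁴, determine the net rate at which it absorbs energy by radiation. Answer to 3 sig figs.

Net gain ≈ 9.70×10⁻³ W

Area A = 0.101 m².
Net radiated power P_net = εσA(T⁴ − T₀⁴) = 0.788×5.670×10⁻⁸×0.101×(7.16⁴ − 38.3⁴).
T⁴ − T₀⁴ = 2628.16 − 2.15177×10⁶ = -2.14914×10⁶ K⁴, so P_net = -9.70×10⁻³ W — negative, meaning a net gain of 9.70×10⁻³ W.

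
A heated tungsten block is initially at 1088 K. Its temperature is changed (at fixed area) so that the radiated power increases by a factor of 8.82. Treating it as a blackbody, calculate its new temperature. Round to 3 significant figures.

P ∝ T⁴, so T₂/T₁ = (P₂/P₁)^(1/4) = (8.82)^(1/4) = 1.72332.
T₂ = 1088 × 1.72332 = 1.87×10³ K.

T₂ ≈ 1.87×10³ K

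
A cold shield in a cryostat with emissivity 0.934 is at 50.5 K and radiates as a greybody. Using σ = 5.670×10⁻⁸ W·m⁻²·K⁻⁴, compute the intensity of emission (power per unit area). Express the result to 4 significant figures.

I ≈ 0.3444 W/m²

Stefan–Boltzmann: I = εσT⁴ = 0.934 × 5.670×10⁻⁸ × (50.5)⁴ = 0.3444 W/m².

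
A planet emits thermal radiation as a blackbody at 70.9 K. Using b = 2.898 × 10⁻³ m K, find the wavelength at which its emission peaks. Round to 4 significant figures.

λ_max ≈ 40.87 μm

Wien's displacement law: λ_max = b/T = (2.898×10⁻³ m·K)/(70.9 K) = 4.0874×10⁻⁵ m.
That is 40.87 μm, in the infrared range.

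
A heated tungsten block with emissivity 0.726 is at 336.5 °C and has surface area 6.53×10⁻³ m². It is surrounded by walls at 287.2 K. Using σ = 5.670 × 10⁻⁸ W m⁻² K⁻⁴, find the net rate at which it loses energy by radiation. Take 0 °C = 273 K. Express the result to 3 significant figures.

T = 336.5 °C + 273 = 609.5 K.
Area A = 6.53×10⁻³ m².
Net radiated power P_net = εσA(T⁴ − T₀⁴) = 0.726×5.670×10⁻⁸×6.53×10⁻³×(609.5⁴ − 287.2⁴).
T⁴ − T₀⁴ = 1.38005×10¹¹ − 6.80358×10⁹ = 1.31201×10¹¹ K⁴, so P_net = 35.3 W.

Net loss ≈ 35.3 W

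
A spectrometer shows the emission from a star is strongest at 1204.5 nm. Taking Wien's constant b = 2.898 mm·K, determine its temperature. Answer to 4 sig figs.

Wien's law gives T = b/λ_max = (2.898×10⁻³ m·K)/(1.2045×10⁻⁶ m) = 2406 K.

T ≈ 2406 K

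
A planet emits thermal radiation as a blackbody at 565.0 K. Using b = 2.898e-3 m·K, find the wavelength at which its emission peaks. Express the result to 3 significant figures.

λ_max ≈ 5.13 μm

Wien's displacement law: λ_max = b/T = (2.898×10⁻³ m·K)/(565.0 K) = 5.129×10⁻⁶ m.
That is 5.13 μm, in the infrared range.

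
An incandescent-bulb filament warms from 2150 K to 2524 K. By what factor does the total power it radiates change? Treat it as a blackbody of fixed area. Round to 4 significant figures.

P ∝ T⁴, so P₂/P₁ = (T₂/T₁)⁴ = (2524/2150)⁴ = (1.17395)⁴ = 1.899.

P₂/P₁ ≈ 1.899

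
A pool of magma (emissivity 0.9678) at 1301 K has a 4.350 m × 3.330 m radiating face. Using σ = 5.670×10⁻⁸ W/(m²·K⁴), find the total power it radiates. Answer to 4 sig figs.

Area A = 4.350 × 3.330 = 14.4855 m².
P = εσAT⁴ = 0.9678 × 5.670×10⁻⁸ × 14.4855 × (1301)⁴ = 2.277×10⁶ W.

P ≈ 2.277×10⁶ W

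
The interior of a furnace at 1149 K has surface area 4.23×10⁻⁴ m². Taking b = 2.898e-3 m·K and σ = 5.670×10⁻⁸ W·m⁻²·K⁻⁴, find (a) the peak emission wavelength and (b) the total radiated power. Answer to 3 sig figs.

(a) λ_max = b/T = 2.898×10⁻³/1149 = 2.522×10⁻⁶ m = 2.52×10³ nm.
Area A = 4.23×10⁻⁴ m².
(b) P = σAT⁴ = 5.670×10⁻⁸×4.23×10⁻⁴×(1149)⁴ = 41.8 W.

λ_max ≈ 2.52×10³ nm; P ≈ 41.8 W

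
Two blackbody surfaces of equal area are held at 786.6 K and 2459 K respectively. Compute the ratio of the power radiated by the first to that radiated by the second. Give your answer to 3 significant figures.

With equal areas, P₁/P₂ = (T₁/T₂)⁴ = (786.6/2459)⁴ = 0.0105.

P₁/P₂ ≈ 0.0105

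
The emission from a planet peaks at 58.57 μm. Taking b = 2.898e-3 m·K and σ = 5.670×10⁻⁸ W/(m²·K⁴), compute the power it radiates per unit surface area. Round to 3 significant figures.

Wien's law: T = b/λ_max = 2.898×10⁻³/5.857×10⁻⁵ = 49.4793 K.
Then I = σT⁴ = 5.670×10⁻⁸×(49.4793)⁴ = 0.340 W/m².

I ≈ 0.340 W/m²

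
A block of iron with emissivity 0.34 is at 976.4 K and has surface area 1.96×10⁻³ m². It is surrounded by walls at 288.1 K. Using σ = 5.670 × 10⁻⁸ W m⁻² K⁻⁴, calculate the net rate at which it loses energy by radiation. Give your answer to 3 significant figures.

Area A = 1.96×10⁻³ m².
Net radiated power P_net = εσA(T⁴ − T₀⁴) = 0.34×5.670×10⁻⁸×1.96×10⁻³×(976.4⁴ − 288.1⁴).
T⁴ − T₀⁴ = 9.08889×10¹¹ − 6.88927×10⁹ = 9.02000×10¹¹ K⁴, so P_net = 34.1 W.

Net loss ≈ 34.1 W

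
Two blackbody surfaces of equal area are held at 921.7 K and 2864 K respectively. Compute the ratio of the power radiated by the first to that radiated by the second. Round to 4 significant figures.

With equal areas, P₁/P₂ = (T₁/T₂)⁴ = (921.7/2864)⁴ = 0.01073.

P₁/P₂ ≈ 0.01073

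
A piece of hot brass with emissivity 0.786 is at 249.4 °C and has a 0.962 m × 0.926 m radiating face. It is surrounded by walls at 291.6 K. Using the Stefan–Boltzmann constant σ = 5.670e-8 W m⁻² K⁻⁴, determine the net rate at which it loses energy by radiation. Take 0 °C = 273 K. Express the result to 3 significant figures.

Net loss ≈ 2.67×10³ W

T = 249.4 °C + 273 = 522.4 K.
Area A = 0.962 × 0.926 = 0.890812 m².
Net radiated power P_net = εσA(T⁴ − T₀⁴) = 0.786×5.670×10⁻⁸×0.890812×(522.4⁴ − 291.6⁴).
T⁴ − T₀⁴ = 7.44754×10¹⁰ − 7.23020×10⁹ = 6.72452×10¹⁰ K⁴, so P_net = 2.67×10³ W.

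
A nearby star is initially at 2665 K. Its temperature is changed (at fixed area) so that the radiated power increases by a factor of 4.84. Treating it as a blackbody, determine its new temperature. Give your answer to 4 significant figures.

P ∝ T⁴, so T₂/T₁ = (P₂/P₁)^(1/4) = (4.84)^(1/4) = 1.48324.
T₂ = 2665 × 1.48324 = 3953 K.

T₂ ≈ 3953 K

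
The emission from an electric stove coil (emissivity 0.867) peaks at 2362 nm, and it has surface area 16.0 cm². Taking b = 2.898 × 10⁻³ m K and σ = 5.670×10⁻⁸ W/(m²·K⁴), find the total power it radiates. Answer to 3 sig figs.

Wien's law: T = b/λ_max = 2.898×10⁻³/2.362×10⁻⁶ = 1226.93 K.
Area A = 16.0 cm² = 1.60×10⁻³ m².
Then P = εσAT⁴ = 0.867×5.670×10⁻⁸×1.60×10⁻³×(1226.93)⁴ = 178 W.

P ≈ 178 W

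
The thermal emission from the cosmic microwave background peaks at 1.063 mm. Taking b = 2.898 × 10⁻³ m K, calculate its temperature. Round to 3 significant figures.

T ≈ 2.73 K

Wien's law gives T = b/λ_max = (2.898×10⁻³ m·K)/(1.063×10⁻³ m) = 2.73 K.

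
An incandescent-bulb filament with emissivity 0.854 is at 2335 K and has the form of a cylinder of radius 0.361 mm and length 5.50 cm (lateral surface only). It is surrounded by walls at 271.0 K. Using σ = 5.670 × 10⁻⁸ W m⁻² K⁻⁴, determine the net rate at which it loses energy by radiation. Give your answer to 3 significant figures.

Lateral area A = 2πrL = 2π×3.61×10⁻⁴×0.0550 = 1.24753×10⁻⁴ m².
Net radiated power P_net = εσA(T⁴ − T₀⁴) = 0.854×5.670×10⁻⁸×1.24753×10⁻⁴×(2335⁴ − 271.0⁴).
T⁴ − T₀⁴ = 2.97268×10¹³ − 5.39358×10⁹ = 2.97214×10¹³ K⁴, so P_net = 180 W.

Net loss ≈ 180 W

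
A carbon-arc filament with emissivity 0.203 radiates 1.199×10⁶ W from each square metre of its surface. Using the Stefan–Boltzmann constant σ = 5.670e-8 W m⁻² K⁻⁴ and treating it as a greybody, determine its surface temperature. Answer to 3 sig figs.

I = εσT⁴, so T = (I/εσ)^(1/4) = (1.199×10⁶/(0.203×5.670×10⁻⁸))^(1/4) = 3.19×10³ K.

T ≈ 3.19×10³ K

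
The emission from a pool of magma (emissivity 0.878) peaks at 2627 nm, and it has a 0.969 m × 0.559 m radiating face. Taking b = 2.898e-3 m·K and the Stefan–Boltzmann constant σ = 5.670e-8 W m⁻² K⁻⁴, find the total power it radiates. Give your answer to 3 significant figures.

P ≈ 3.99×10⁴ W

Wien's law: T = b/λ_max = 2.898×10⁻³/2.627×10⁻⁶ = 1103.16 K.
Area A = 0.969 × 0.559 = 0.541671 m².
Then P = εσAT⁴ = 0.878×5.670×10⁻⁸×0.541671×(1103.16)⁴ = 3.99×10⁴ W.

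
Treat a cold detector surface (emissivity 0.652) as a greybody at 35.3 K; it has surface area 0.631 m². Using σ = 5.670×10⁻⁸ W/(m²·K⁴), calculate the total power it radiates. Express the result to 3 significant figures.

Area A = 0.631 m².
P = εσAT⁴ = 0.652 × 5.670×10⁻⁸ × 0.631 × (35.3)⁴ = 0.0362 W.

P ≈ 0.0362 W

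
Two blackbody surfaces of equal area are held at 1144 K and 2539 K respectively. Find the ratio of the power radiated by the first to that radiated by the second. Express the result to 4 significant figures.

With equal areas, P₁/P₂ = (T₁/T₂)⁴ = (1144/2539)⁴ = 0.04121.

P₁/P₂ ≈ 0.04121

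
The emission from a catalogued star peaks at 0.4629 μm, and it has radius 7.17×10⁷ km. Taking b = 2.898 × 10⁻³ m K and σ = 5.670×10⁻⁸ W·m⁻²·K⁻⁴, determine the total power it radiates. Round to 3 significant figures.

P ≈ 5.63×10³⁰ W

Wien's law: T = b/λ_max = 2.898×10⁻³/4.629×10⁻⁷ = 6260.53 K.
Surface area A = 4πR² = 4π(7.17×10¹⁰ m)² = 6.46023×10²² m².
Then P = σAT⁴ = 5.670×10⁻⁸×6.46023×10²²×(6260.53)⁴ = 5.63×10³⁰ W.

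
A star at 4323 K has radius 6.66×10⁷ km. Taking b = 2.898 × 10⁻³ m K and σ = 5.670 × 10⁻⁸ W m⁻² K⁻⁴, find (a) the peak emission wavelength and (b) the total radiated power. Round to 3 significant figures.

λ_max ≈ 0.670 μm; P ≈ 1.10×10³⁰ W

(a) λ_max = b/T = 2.898×10⁻³/4323 = 6.704×10⁻⁷ m = 0.670 μm.
Surface area A = 4πR² = 4π(6.66×10¹⁰ m)² = 5.57389×10²² m².
(b) P = σAT⁴ = 5.670×10⁻⁸×5.57389×10²²×(4323)⁴ = 1.10×10³⁰ W.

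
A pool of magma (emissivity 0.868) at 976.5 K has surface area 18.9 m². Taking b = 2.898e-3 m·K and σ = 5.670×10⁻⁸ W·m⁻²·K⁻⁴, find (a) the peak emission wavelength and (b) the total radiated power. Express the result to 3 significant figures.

(a) λ_max = b/T = 2.898×10⁻³/976.5 = 2.968×10⁻⁶ m = 2.97×10³ nm.
Area A = 18.9 m².
(b) P = εσAT⁴ = 0.868×5.670×10⁻⁸×18.9×(976.5)⁴ = 8.46×10⁵ W.

λ_max ≈ 2.97×10³ nm; P ≈ 8.46×10⁵ W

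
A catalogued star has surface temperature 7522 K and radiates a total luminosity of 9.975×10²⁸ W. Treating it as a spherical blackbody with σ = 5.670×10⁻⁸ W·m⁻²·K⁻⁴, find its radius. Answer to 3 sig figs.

L = 4πR²σT⁴ ⇒ R = √(L/(4πσT⁴)).
σT⁴ = 1.81517×10⁸ W/m², so R = √(9.975×10²⁸/(4π×1.81517×10⁸)) = 6.61×10⁹ m.

R ≈ 6.61×10⁹ m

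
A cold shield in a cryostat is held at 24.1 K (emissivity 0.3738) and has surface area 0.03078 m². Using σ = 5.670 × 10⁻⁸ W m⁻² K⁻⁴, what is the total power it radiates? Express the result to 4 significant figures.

P ≈ 2.201×10⁻⁴ W

Area A = 0.03078 m².
P = εσAT⁴ = 0.3738 × 5.670×10⁻⁸ × 0.03078 × (24.1)⁴ = 2.201×10⁻⁴ W.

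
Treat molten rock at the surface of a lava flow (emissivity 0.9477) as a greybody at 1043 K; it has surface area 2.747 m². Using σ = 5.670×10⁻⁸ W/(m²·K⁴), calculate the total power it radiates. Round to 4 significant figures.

P ≈ 1.747×10⁵ W

Area A = 2.747 m².
P = εσAT⁴ = 0.9477 × 5.670×10⁻⁸ × 2.747 × (1043)⁴ = 1.747×10⁵ W.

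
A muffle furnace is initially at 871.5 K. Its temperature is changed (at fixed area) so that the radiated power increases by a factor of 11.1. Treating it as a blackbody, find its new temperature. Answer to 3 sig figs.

P ∝ T⁴, so T₂/T₁ = (P₂/P₁)^(1/4) = (11.1)^(1/4) = 1.82529.
T₂ = 871.5 × 1.82529 = 1.59×10³ K.

T₂ ≈ 1.59×10³ K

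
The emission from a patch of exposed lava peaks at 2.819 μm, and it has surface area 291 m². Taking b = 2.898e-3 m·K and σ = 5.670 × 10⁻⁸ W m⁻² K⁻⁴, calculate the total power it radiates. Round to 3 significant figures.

Wien's law: T = b/λ_max = 2.898×10⁻³/2.819×10⁻⁶ = 1028.02 K.
Area A = 291 m².
Then P = σAT⁴ = 5.670×10⁻⁸×291×(1028.02)⁴ = 1.84×10⁷ W.

P ≈ 1.84×10⁷ W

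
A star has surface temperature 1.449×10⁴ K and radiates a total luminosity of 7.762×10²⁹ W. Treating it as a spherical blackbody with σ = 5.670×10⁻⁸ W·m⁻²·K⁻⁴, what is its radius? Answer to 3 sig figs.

R ≈ 4.97×10⁹ m

L = 4πR²σT⁴ ⇒ R = √(L/(4πσT⁴)).
σT⁴ = 2.49952×10⁹ W/m², so R = √(7.762×10²⁹/(4π×2.49952×10⁹)) = 4.97×10⁹ m.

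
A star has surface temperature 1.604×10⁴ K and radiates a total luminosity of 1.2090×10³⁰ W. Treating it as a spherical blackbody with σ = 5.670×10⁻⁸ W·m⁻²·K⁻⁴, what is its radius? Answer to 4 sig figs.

L = 4πR²σT⁴ ⇒ R = √(L/(4πσT⁴)).
σT⁴ = 3.75319×10⁹ W/m², so R = √(1.2090×10³⁰/(4π×3.75319×10⁹)) = 5.063×10⁹ m.

R ≈ 5.063×10⁹ m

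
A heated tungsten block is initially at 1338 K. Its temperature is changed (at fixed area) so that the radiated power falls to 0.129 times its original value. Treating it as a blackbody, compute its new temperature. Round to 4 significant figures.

P ∝ T⁴, so T₂/T₁ = (P₂/P₁)^(1/4) = (0.129)^(1/4) = 0.599304.
T₂ = 1338 × 0.599304 = 801.9 K.

T₂ ≈ 801.9 K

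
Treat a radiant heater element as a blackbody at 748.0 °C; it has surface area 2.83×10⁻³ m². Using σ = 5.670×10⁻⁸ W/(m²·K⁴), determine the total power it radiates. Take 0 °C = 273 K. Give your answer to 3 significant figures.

T = 748.0 °C + 273 = 1021.0 K.
Area A = 2.83×10⁻³ m².
P = σAT⁴ = 5.670×10⁻⁸ × 2.83×10⁻³ × (1021.0)⁴ = 174 W.

P ≈ 174 W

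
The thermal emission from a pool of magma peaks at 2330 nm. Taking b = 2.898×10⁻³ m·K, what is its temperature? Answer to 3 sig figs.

Wien's law gives T = b/λ_max = (2.898×10⁻³ m·K)/(2.330×10⁻⁶ m) = 1.24×10³ K.

T ≈ 1.24×10³ K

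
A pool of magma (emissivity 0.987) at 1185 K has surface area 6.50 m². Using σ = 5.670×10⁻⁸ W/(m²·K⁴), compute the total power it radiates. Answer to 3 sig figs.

P ≈ 7.17×10⁵ W

Area A = 6.50 m².
P = εσAT⁴ = 0.987 × 5.670×10⁻⁸ × 6.50 × (1185)⁴ = 7.17×10⁵ W.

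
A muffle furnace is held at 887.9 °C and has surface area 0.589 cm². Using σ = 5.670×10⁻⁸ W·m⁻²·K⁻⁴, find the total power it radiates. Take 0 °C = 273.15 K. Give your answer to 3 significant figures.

P ≈ 6.07 W

T = 887.9 °C + 273.15 = 1161.05 K.
Area A = 0.589 cm² = 5.89×10⁻⁵ m².
P = σAT⁴ = 5.670×10⁻⁸ × 5.89×10⁻⁵ × (1161.05)⁴ = 6.07 W.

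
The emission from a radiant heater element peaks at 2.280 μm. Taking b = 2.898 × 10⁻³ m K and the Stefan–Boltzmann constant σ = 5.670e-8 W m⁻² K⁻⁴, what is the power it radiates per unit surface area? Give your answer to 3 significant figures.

I ≈ 1.48×10⁵ W/m²

Wien's law: T = b/λ_max = 2.898×10⁻³/2.280×10⁻⁶ = 1271.05 K.
Then I = σT⁴ = 5.670×10⁻⁸×(1271.05)⁴ = 1.48×10⁵ W/m².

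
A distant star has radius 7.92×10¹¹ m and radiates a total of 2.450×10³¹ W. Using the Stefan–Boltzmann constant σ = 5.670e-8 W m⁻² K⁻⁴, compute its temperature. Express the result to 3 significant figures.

T ≈ 2.72×10³ K

Surface area A = 4πR² = 4π(7.92×10¹¹ m)² = 7.88243×10²⁴ m².
P = σAT⁴ ⇒ T = (P/(σA))^(1/4) = (2.450×10³¹/(5.670×10⁻⁸×7.88243×10²⁴))^(1/4) = 2.72×10³ K.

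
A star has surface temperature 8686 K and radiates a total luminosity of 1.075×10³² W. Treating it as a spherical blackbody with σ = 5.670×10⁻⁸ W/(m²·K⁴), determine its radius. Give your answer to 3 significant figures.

R ≈ 1.63×10¹¹ m

L = 4πR²σT⁴ ⇒ R = √(L/(4πσT⁴)).
σT⁴ = 3.22747×10⁸ W/m², so R = √(1.075×10³²/(4π×3.22747×10⁸)) = 1.63×10¹¹ m.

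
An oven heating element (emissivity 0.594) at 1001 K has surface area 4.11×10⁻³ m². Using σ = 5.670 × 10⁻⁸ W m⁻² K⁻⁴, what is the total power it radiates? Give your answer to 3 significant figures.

Area A = 4.11×10⁻³ m².
P = εσAT⁴ = 0.594 × 5.670×10⁻⁸ × 4.11×10⁻³ × (1001)⁴ = 139 W.

P ≈ 139 W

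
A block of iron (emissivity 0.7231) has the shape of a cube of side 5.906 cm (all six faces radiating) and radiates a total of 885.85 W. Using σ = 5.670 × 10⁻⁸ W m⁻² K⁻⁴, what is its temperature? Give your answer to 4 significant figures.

Area A = 6s² = 6×(0.05906 m)² = 0.0209285 m².
P = εσAT⁴ ⇒ T = (P/(εσA))^(1/4) = (885.85/(0.7231×5.670×10⁻⁸×0.0209285))^(1/4) = 1008 K.

T ≈ 1008 K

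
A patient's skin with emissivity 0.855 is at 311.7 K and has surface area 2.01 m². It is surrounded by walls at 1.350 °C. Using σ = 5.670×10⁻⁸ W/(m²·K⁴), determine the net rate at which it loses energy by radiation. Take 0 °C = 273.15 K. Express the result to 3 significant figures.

Surroundings: T = 1.350 °C + 273.15 = 274.500 K.
Area A = 2.01 m².
Net radiated power P_net = εσA(T⁴ − T₀⁴) = 0.855×5.670×10⁻⁸×2.01×(311.7⁴ − 274.500⁴).
T⁴ − T₀⁴ = 9.43946×10⁹ − 5.67766×10⁹ = 3.76180×10⁹ K⁴, so P_net = 367 W.

Net loss ≈ 367 W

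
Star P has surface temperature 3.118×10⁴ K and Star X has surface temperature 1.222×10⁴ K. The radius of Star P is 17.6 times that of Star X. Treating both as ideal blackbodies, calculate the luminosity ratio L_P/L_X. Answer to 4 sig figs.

L ∝ R²T⁴, so L_P/L_X = (R_P/R_X)²(T_P/T_X)⁴ = (17.6)² × (3.118×10⁴/1.222×10⁴)⁴ = 309.76 × 42.3857 = 1.313×10⁴.

L_P/L_X ≈ 1.313×10⁴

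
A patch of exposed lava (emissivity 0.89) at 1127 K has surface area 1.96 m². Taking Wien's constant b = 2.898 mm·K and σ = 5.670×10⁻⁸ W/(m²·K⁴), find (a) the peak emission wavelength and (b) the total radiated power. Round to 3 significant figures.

(a) λ_max = b/T = 2.898×10⁻³/1127 = 2.571×10⁻⁶ m = 2.57 μm.
Area A = 1.96 m².
(b) P = εσAT⁴ = 0.89×5.670×10⁻⁸×1.96×(1127)⁴ = 1.60×10⁵ W.

λ_max ≈ 2.57 μm; P ≈ 1.60×10⁵ W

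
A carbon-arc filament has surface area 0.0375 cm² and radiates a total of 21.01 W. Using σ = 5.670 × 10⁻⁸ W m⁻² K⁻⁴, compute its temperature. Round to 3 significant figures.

Area A = 0.0375 cm² = 3.75×10⁻⁶ m².
P = σAT⁴ ⇒ T = (P/(σA))^(1/4) = (21.01/(5.670×10⁻⁸×3.75×10⁻⁶))^(1/4) = 3.15×10³ K.

T ≈ 3.15×10³ K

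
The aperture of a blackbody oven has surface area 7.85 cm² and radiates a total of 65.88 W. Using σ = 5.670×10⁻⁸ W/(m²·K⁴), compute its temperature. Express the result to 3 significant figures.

Area A = 7.85 cm² = 7.85×10⁻⁴ m².
P = σAT⁴ ⇒ T = (P/(σA))^(1/4) = (65.88/(5.670×10⁻⁸×7.85×10⁻⁴))^(1/4) = 1.10×10³ K.

T ≈ 1.10×10³ K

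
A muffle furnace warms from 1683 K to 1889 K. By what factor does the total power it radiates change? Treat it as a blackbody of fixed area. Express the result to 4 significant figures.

P ∝ T⁴, so P₂/P₁ = (T₂/T₁)⁴ = (1889/1683)⁴ = (1.12240)⁴ = 1.587.

P₂/P₁ ≈ 1.587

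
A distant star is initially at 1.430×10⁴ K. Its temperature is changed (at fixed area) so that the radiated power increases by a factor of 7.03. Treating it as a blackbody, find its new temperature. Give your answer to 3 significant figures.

P ∝ T⁴, so T₂/T₁ = (P₂/P₁)^(1/4) = (7.03)^(1/4) = 1.62832.
T₂ = 1.430×10⁴ × 1.62832 = 2.33×10⁴ K.

T₂ ≈ 2.33×10⁴ K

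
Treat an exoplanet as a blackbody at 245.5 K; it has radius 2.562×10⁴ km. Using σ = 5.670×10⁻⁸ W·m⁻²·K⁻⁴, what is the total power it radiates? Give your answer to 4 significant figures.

P ≈ 1.699×10¹⁸ W

Surface area A = 4πR² = 4π(2.562×10⁷ m)² = 8.24837×10¹⁵ m².
P = σAT⁴ = 5.670×10⁻⁸ × 8.24837×10¹⁵ × (245.5)⁴ = 1.699×10¹⁸ W.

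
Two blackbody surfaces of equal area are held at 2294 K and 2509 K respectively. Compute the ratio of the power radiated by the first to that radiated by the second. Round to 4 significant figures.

P₁/P₂ ≈ 0.6988

With equal areas, P₁/P₂ = (T₁/T₂)⁴ = (2294/2509)⁴ = 0.6988.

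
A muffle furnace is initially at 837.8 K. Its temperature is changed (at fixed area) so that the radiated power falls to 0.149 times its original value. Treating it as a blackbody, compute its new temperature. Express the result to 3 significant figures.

P ∝ T⁴, so T₂/T₁ = (P₂/P₁)^(1/4) = (0.149)^(1/4) = 0.621293.
T₂ = 837.8 × 0.621293 = 521 K.

T₂ ≈ 521 K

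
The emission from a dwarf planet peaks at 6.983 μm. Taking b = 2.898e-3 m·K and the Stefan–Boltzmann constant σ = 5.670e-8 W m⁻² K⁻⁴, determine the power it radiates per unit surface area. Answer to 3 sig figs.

Wien's law: T = b/λ_max = 2.898×10⁻³/6.983×10⁻⁶ = 415.008 K.
Then I = σT⁴ = 5.670×10⁻⁸×(415.008)⁴ = 1.68×10³ W/m².

I ≈ 1.68×10³ W/m²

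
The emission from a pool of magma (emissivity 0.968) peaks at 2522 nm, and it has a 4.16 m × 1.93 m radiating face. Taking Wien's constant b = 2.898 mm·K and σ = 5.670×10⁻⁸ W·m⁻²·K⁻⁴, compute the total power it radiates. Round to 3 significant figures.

Wien's law: T = b/λ_max = 2.898×10⁻³/2.522×10⁻⁶ = 1149.09 K.
Area A = 4.16 × 1.93 = 8.0288 m².
Then P = εσAT⁴ = 0.968×5.670×10⁻⁸×8.0288×(1149.09)⁴ = 7.68×10⁵ W.

P ≈ 7.68×10⁵ W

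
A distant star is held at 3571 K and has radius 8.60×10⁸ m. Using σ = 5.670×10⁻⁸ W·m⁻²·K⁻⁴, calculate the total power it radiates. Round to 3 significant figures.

P ≈ 8.57×10²⁵ W

Surface area A = 4πR² = 4π(8.60×10⁸ m)² = 9.29409×10¹⁸ m².
P = σAT⁴ = 5.670×10⁻⁸ × 9.29409×10¹⁸ × (3571)⁴ = 8.57×10²⁵ W.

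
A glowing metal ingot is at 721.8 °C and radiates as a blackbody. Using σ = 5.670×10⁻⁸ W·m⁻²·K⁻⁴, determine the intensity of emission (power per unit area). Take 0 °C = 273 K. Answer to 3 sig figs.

I ≈ 5.55×10⁴ W/m²

T = 721.8 °C + 273 = 994.8 K.
Stefan–Boltzmann: I = σT⁴ = 5.670×10⁻⁸ × (994.8)⁴ = 5.55×10⁴ W/m².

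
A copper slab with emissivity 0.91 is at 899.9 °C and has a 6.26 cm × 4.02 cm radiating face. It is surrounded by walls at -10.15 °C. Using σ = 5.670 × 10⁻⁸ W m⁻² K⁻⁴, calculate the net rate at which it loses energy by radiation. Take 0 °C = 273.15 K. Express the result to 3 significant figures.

Net loss ≈ 245 W

T = 899.9 °C + 273.15 = 1173.05 K.
Surroundings: T = -10.15 °C + 273.15 = 263.00 K.
Area A = 0.0626 × 0.0402 = 2.51652×10⁻³ m².
Net radiated power P_net = εσA(T⁴ − T₀⁴) = 0.91×5.670×10⁻⁸×2.51652×10⁻³×(1173.05⁴ − 263.00⁴).
T⁴ − T₀⁴ = 1.89350×10¹² − 4.78435×10⁹ = 1.88872×10¹² K⁴, so P_net = 245 W.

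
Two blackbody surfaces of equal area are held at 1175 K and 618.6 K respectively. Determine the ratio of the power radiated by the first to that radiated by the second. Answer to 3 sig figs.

P₁/P₂ ≈ 13.0

With equal areas, P₁/P₂ = (T₁/T₂)⁴ = (1175/618.6)⁴ = 13.0.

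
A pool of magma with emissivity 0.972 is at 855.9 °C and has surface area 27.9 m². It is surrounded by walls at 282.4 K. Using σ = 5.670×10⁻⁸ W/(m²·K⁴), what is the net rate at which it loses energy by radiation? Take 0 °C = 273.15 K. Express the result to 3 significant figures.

Net loss ≈ 2.49×10⁶ W

T = 855.9 °C + 273.15 = 1129.05 K.
Area A = 27.9 m².
Net radiated power P_net = εσA(T⁴ − T₀⁴) = 0.972×5.670×10⁻⁸×27.9×(1129.05⁴ − 282.4⁴).
T⁴ − T₀⁴ = 1.62500×10¹² − 6.36002×10⁹ = 1.61864×10¹² K⁴, so P_net = 2.49×10⁶ W.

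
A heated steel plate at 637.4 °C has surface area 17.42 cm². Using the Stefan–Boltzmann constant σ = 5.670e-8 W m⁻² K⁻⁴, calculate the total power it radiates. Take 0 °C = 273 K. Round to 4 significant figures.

T = 637.4 °C + 273 = 910.4 K.
Area A = 17.42 cm² = 1.742×10⁻³ m².
P = σAT⁴ = 5.670×10⁻⁸ × 1.742×10⁻³ × (910.4)⁴ = 67.85 W.

P ≈ 67.85 W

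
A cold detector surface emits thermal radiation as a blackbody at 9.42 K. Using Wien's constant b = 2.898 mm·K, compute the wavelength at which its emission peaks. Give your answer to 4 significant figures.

Wien's displacement law: λ_max = b/T = (2.898×10⁻³ m·K)/(9.42 K) = 3.0764×10⁻⁴ m.
That is 3.076×10⁻⁴ m, in the infrared range.

λ_max ≈ 3.076×10⁻⁴ m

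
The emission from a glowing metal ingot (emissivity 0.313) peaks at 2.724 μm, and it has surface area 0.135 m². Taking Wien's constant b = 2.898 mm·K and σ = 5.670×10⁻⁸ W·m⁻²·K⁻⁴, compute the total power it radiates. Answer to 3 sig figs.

P ≈ 3.07×10³ W

Wien's law: T = b/λ_max = 2.898×10⁻³/2.724×10⁻⁶ = 1063.88 K.
Area A = 0.135 m².
Then P = εσAT⁴ = 0.313×5.670×10⁻⁸×0.135×(1063.88)⁴ = 3.07×10³ W.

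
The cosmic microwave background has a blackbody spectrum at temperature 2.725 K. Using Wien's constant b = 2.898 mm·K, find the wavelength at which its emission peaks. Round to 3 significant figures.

Wien's displacement law: λ_max = b/T = (2.898×10⁻³ m·K)/(2.725 K) = 1.063×10⁻³ m.
That is 1.06 mm, in the microwave range.

λ_max ≈ 1.06 mm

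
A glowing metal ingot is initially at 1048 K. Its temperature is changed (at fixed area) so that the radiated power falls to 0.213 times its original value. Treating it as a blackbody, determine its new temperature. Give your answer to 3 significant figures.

P ∝ T⁴, so T₂/T₁ = (P₂/P₁)^(1/4) = (0.213)^(1/4) = 0.679352.
T₂ = 1048 × 0.679352 = 712 K.

T₂ ≈ 712 K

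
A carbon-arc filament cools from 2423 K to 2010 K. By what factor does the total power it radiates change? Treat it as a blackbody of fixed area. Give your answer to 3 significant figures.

P ∝ T⁴, so P₂/P₁ = (T₂/T₁)⁴ = (2010/2423)⁴ = (0.829550)⁴ = 0.474.

P₂/P₁ ≈ 0.474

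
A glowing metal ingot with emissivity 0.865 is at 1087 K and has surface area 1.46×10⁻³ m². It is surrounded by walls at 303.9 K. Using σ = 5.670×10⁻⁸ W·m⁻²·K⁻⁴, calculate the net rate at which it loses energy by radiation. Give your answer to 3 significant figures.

Net loss ≈ 99.4 W

Area A = 1.46×10⁻³ m².
Net radiated power P_net = εσA(T⁴ − T₀⁴) = 0.865×5.670×10⁻⁸×1.46×10⁻³×(1087⁴ − 303.9⁴).
T⁴ − T₀⁴ = 1.39611×10¹² − 8.52948×10⁹ = 1.38758×10¹² K⁴, so P_net = 99.4 W.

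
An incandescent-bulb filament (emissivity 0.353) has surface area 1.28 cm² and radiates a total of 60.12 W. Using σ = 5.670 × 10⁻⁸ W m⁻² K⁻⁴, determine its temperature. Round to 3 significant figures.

T ≈ 2.20×10³ K

Area A = 1.28 cm² = 1.28×10⁻⁴ m².
P = εσAT⁴ ⇒ T = (P/(εσA))^(1/4) = (60.12/(0.353×5.670×10⁻⁸×1.28×10⁻⁴))^(1/4) = 2.20×10³ K.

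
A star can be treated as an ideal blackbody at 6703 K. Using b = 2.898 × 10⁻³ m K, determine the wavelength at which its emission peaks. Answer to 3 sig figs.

λ_max ≈ 432 nm

Wien's displacement law: λ_max = b/T = (2.898×10⁻³ m·K)/(6703 K) = 4.323×10⁻⁷ m.
That is 432 nm, in the visible range.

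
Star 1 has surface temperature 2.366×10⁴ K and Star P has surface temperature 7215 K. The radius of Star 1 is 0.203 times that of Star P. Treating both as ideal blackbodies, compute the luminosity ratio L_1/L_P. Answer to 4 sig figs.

L_1/L_P ≈ 4.765

L ∝ R²T⁴, so L_1/L_P = (R_1/R_P)²(T_1/T_P)⁴ = (0.203)² × (2.366×10⁴/7215)⁴ = 0.041209 × 115.641 = 4.765.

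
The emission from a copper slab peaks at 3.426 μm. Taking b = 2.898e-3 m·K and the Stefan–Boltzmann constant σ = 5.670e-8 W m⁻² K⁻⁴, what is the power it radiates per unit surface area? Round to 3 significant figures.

I ≈ 2.90×10⁴ W/m²

Wien's law: T = b/λ_max = 2.898×10⁻³/3.426×10⁻⁶ = 845.884 K.
Then I = σT⁴ = 5.670×10⁻⁸×(845.884)⁴ = 2.90×10⁴ W/m².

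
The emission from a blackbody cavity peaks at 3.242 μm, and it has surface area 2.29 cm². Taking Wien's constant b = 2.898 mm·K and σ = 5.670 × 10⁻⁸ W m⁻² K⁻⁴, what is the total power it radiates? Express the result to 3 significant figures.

P ≈ 8.29 W

Wien's law: T = b/λ_max = 2.898×10⁻³/3.242×10⁻⁶ = 893.893 K.
Area A = 2.29 cm² = 2.29×10⁻⁴ m².
Then P = σAT⁴ = 5.670×10⁻⁸×2.29×10⁻⁴×(893.893)⁴ = 8.29 W.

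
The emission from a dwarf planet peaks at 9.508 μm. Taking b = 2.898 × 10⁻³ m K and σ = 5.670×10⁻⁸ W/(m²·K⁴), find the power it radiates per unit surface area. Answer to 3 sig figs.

Wien's law: T = b/λ_max = 2.898×10⁻³/9.508×10⁻⁶ = 304.796 K.
Then I = σT⁴ = 5.670×10⁻⁸×(304.796)⁴ = 489 W/m².

I ≈ 489 W/m²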